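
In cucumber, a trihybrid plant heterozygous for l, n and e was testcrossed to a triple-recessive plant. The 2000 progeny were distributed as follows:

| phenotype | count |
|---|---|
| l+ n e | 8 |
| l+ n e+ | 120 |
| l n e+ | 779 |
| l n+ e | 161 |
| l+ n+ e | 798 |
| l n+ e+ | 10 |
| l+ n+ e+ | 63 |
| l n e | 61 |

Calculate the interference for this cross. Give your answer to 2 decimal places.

0.15

The two most frequent reciprocal classes, l+ n+ e and l n e+, are the parental types, so the F1 was l+ n+ e / l n e+.
The two rarest classes, l+ n e and l n+ e+, are the double crossovers. Comparing them with the parentals, only the n allele has switched, so n is the middle locus and the order is e – n – l.
e–n: (124 + 18)/2000 = 0.0710; n–l: (281 + 18)/2000 = 0.1495.
Expected DCO frequency = 0.0710 × 0.1495 ≈ 0.01061; observed = 18/2000 ≈ 0.00900.
Coefficient of coincidence = 0.00900/0.01061 ≈ 0.85; interference = 1 − 0.85 = 0.15.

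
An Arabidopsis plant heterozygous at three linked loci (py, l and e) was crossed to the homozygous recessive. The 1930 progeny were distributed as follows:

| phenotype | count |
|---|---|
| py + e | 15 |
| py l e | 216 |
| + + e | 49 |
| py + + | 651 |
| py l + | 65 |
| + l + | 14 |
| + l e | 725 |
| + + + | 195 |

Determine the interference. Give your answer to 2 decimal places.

0.11

The two most frequent reciprocal classes, py + + and + l e, are the parental types, so the F1 was py + + / + l e.
The two rarest classes, py + e and + l +, are the double crossovers. Comparing them with the parentals, only the e allele has switched, so e is the middle locus and the order is l – e – py.
l–e: (114 + 29)/1930 = 0.0741; e–py: (411 + 29)/1930 = 0.2280.
Expected DCO frequency = 0.0741 × 0.2280 ≈ 0.01689; observed = 29/1930 ≈ 0.01503.
Coefficient of coincidence = 0.01503/0.01689 ≈ 0.89; interference = 1 − 0.89 = 0.11.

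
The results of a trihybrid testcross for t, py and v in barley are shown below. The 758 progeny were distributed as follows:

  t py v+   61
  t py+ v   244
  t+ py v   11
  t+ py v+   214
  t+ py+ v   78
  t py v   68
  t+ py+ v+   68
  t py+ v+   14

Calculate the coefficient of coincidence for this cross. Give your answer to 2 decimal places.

0.72

The two most frequent reciprocal classes, t+ py v+ and t py+ v, are the parental types, so the F1 was t+ py v+ / t py+ v.
The two rarest classes, t+ py v and t py+ v+, are the double crossovers. Comparing them with the parentals, only the v allele has switched, so v is the middle locus and the order is t – v – py.
t–v: (139 + 25)/758 = 0.2164; v–py: (136 + 25)/758 = 0.2124.
Expected DCO frequency = 0.2164 × 0.2124 ≈ 0.04596; observed = 25/758 ≈ 0.03298.
Coefficient of coincidence = 0.03298/0.04596 ≈ 0.72.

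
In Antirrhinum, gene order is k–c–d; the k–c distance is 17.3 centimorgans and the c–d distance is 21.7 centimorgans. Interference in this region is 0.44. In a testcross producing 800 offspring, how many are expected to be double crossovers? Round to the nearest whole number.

17

Map distances give recombination frequencies of 0.173 and 0.217 for the two intervals.
With interference 0.44 (so coincidence = 0.56), expected double-crossover frequency = 0.173 × 0.217 × 0.56 = 0.02102.
Expected number = 0.02102 × 800 = 16.82 ≈ 17.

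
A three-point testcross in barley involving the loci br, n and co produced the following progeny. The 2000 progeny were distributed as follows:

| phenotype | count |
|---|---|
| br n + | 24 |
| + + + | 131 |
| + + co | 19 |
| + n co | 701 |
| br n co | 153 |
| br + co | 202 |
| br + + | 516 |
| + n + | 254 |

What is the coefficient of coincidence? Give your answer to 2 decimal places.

0.53

The two most frequent reciprocal classes, + n co and br + +, are the parental types, so the F1 was + n co / br + +.
The two rarest classes, + + co and br n +, are the double crossovers. Comparing them with the parentals, only the n allele has switched, so n is the middle locus and the order is co – n – br.
co–n: (456 + 43)/2000 = 0.2495; n–br: (284 + 43)/2000 = 0.1635.
Expected DCO frequency = 0.2495 × 0.1635 ≈ 0.04079; observed = 43/2000 ≈ 0.02150.
Coefficient of coincidence = 0.02150/0.04079 ≈ 0.53.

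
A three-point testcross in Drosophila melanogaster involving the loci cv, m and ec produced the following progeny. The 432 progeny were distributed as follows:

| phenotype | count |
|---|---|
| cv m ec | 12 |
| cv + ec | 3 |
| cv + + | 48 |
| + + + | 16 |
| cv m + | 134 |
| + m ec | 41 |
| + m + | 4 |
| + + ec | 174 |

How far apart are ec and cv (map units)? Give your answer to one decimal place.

The two most frequent reciprocal classes, cv m + and + + ec, are the parental types, so the F1 was cv m + / + + ec.
The two rarest classes, + m + and cv + ec, are the double crossovers. Comparing them with the parentals, only the cv allele has switched, so cv is the middle locus and the order is ec – cv – m.
Crossovers in the ec–cv interval produce the single-crossover classes cv m ec and + + + (12 + 16 = 28) plus the double crossovers (7).
RF(ec–cv) = (28 + 7) / 432 = 35/432 = 0.0810 → 8.1 map units.

8.1 map units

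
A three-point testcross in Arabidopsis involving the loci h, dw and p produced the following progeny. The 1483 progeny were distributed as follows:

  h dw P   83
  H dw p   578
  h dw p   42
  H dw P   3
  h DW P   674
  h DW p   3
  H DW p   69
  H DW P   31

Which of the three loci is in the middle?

The two most frequent reciprocal classes, H dw p and h DW P, are the parental types, so the F1 was H dw p / h DW P.
The two rarest classes, H dw P and h DW p, are the double crossovers. Comparing them with the parentals, only the p allele has switched, so p is the middle locus and the order is dw – p – h.

p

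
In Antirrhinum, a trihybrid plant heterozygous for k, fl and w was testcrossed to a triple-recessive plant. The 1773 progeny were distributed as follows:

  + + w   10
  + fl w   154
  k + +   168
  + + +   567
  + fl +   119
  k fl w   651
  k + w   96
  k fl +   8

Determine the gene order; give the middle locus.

w

The two most frequent reciprocal classes, + + + and k fl w, are the parental types, so the F1 was + + + / k fl w.
The two rarest classes, + + w and k fl +, are the double crossovers. Comparing them with the parentals, only the w allele has switched, so w is the middle locus and the order is k – w – fl.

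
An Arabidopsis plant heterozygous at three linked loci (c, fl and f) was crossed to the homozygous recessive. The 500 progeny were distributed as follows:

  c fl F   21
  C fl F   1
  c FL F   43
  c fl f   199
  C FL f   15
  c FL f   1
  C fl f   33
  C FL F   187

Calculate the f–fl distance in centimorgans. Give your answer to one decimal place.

The two most frequent reciprocal classes, C FL F and c fl f, are the parental types, so the F1 was C FL F / c fl f.
The two rarest classes, C fl F and c FL f, are the double crossovers. Comparing them with the parentals, only the fl allele has switched, so fl is the middle locus and the order is c – fl – f.
Crossovers in the fl–f interval produce the single-crossover classes C FL f and c fl F (15 + 21 = 36) plus the double crossovers (2).
RF(fl–f) = (36 + 2) / 500 = 38/500 = 0.0760 → 7.6 centimorgans.

7.6 centimorgans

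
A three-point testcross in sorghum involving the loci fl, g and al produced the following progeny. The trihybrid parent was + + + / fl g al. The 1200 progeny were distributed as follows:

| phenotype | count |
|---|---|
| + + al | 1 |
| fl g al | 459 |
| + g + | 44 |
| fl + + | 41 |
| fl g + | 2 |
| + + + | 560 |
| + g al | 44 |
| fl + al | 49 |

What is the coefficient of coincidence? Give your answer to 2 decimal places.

The two rarest classes, + + al and fl g +, are the double crossovers. Comparing them with the parentals, only the al allele has switched, so al is the middle locus and the order is g – al – fl.
g–al: (93 + 3)/1200 = 0.0800; al–fl: (85 + 3)/1200 = 0.0733.
Expected DCO frequency = 0.0800 × 0.0733 ≈ 0.00586; observed = 3/1200 ≈ 0.00250.
Coefficient of coincidence = 0.00250/0.00586 ≈ 0.43.

0.43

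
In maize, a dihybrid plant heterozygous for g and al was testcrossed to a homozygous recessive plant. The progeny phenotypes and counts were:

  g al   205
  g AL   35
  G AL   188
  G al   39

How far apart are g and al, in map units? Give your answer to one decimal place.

15.8 map units

The two most frequent classes, G AL (188) and g al (205), are the parental types, so the F1 was G AL / g al.
The recombinant classes are G al and g AL: 39 + 35 = 74.
Recombination frequency = 74/467 = 0.1585 ≈ 15.8%, i.e. 15.8 map units.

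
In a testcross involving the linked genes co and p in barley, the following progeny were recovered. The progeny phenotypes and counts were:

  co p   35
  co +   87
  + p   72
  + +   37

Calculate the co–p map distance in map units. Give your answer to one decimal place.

The two most frequent classes, + p (72) and co + (87), are the parental types, so the F1 was + p / co +.
The recombinant classes are + + and co p: 37 + 35 = 72.
Recombination frequency = 72/231 = 0.3117 ≈ 31.2%, i.e. 31.2 map units.

31.2 map units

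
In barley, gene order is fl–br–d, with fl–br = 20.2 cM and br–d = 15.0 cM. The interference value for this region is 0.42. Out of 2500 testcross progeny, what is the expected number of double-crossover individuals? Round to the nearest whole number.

Map distances give recombination frequencies of 0.202 and 0.150 for the two intervals.
With interference 0.42 (so coincidence = 0.58), expected double-crossover frequency = 0.202 × 0.150 × 0.58 = 0.01757.
Expected number = 0.01757 × 2500 = 43.93 ≈ 44.

44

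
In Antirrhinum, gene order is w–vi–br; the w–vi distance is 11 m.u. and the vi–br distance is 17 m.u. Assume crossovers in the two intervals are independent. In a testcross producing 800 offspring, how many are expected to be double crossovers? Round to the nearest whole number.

15

Map distances give recombination frequencies of 0.110 and 0.170 for the two intervals.
With no interference, expected double-crossover frequency = 0.110 × 0.170 = 0.01870.
Expected number = 0.01870 × 800 = 14.96 ≈ 15.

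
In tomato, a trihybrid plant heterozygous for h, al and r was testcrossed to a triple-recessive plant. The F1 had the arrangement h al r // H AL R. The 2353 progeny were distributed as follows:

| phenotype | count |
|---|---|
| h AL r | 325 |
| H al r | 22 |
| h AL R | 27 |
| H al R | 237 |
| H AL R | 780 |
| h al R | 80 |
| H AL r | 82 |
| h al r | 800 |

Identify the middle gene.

h

The two rarest classes, H al r and h AL R, are the double crossovers. Comparing them with the parentals, only the h allele has switched, so h is the middle locus and the order is al – h – r.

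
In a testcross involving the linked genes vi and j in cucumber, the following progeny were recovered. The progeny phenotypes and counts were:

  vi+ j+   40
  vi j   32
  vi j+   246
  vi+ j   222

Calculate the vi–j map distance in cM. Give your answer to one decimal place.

The two most frequent classes, vi+ j (222) and vi j+ (246), are the parental types, so the F1 was vi+ j / vi j+.
The recombinant classes are vi+ j+ and vi j: 40 + 32 = 72.
Recombination frequency = 72/540 = 0.1333 ≈ 13.3%, i.e. 13.3 cM.

13.3 cM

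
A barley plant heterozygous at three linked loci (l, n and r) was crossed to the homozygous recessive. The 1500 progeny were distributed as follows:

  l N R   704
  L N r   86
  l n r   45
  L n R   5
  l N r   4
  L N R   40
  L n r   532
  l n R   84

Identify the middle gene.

r

The two most frequent reciprocal classes, l N R and L n r, are the parental types, so the F1 was l N R / L n r.
The two rarest classes, l N r and L n R, are the double crossovers. Comparing them with the parentals, only the r allele has switched, so r is the middle locus and the order is l – r – n.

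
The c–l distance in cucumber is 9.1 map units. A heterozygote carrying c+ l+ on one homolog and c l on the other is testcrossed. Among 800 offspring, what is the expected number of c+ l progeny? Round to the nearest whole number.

A map distance of 9.1 map units corresponds to a recombination frequency of 0.091.
The F1 is c+ l+ / c l, so c+ l is a recombinant gamete class with expected frequency r/2 = 0.091/2 = 0.0455.
Expected number = 0.0455 × 800 = 36.40 ≈ 36.

36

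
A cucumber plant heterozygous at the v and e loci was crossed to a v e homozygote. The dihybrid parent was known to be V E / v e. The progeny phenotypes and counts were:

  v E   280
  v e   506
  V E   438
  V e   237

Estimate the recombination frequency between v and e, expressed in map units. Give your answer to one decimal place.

35.4 map units

The recombinant classes are V e and v E: 237 + 280 = 517.
Recombination frequency = 517/1461 = 0.3539 ≈ 35.4%, i.e. 35.4 map units.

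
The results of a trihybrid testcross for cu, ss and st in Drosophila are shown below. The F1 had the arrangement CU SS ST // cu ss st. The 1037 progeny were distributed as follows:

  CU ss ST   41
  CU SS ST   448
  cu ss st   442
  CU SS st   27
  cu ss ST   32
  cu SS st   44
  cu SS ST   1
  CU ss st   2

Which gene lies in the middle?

cu

The two rarest classes, cu SS ST and CU ss st, are the double crossovers. Comparing them with the parentals, only the cu allele has switched, so cu is the middle locus and the order is st – cu – ss.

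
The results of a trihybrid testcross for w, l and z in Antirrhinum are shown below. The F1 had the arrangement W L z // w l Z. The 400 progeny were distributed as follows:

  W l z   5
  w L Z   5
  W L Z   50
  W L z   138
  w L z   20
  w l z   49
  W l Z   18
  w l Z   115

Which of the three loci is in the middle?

l

The two rarest classes, W l z and w L Z, are the double crossovers. Comparing them with the parentals, only the l allele has switched, so l is the middle locus and the order is z – l – w.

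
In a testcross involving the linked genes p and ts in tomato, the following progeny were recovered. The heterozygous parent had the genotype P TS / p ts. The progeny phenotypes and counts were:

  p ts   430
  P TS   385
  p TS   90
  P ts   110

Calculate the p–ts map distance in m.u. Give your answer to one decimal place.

The recombinant classes are P ts and p TS: 110 + 90 = 200.
Recombination frequency = 200/1015 = 0.1970 ≈ 19.7%, i.e. 19.7 m.u.

19.7 m.u.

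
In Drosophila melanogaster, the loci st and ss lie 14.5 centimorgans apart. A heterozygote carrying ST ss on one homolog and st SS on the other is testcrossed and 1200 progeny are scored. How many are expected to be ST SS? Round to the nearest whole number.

A map distance of 14.5 centimorgans corresponds to a recombination frequency of 0.145.
The F1 is ST ss / st SS, so ST SS is a recombinant gamete class with expected frequency r/2 = 0.145/2 = 0.0725.
Expected number = 0.0725 × 1200 = 87.00 ≈ 87.

87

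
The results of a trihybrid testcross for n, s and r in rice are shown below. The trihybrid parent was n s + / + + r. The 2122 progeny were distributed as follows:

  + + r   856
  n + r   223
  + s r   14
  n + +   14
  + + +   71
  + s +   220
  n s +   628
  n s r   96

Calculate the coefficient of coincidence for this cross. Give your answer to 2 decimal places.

0.65

The two rarest classes, n + + and + s r, are the double crossovers. Comparing them with the parentals, only the s allele has switched, so s is the middle locus and the order is r – s – n.
r–s: (167 + 28)/2122 = 0.0919; s–n: (443 + 28)/2122 = 0.2220.
Expected DCO frequency = 0.0919 × 0.2220 ≈ 0.02040; observed = 28/2122 ≈ 0.01320.
Coefficient of coincidence = 0.01320/0.02040 ≈ 0.65.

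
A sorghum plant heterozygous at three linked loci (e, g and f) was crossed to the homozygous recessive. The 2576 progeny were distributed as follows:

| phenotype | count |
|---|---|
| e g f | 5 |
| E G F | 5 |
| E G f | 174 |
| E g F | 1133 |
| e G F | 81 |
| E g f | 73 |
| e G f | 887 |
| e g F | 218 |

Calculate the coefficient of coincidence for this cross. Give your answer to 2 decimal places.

0.39

The two most frequent reciprocal classes, E g F and e G f, are the parental types, so the F1 was E g F / e G f.
The two rarest classes, E G F and e g f, are the double crossovers. Comparing them with the parentals, only the g allele has switched, so g is the middle locus and the order is f – g – e.
f–g: (154 + 10)/2576 = 0.0637; g–e: (392 + 10)/2576 = 0.1561.
Expected DCO frequency = 0.0637 × 0.1561 ≈ 0.00994; observed = 10/2576 ≈ 0.00388.
Coefficient of coincidence = 0.00388/0.00994 ≈ 0.39.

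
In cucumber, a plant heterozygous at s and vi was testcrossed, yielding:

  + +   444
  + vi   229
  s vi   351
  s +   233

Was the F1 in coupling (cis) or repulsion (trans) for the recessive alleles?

cis

The two most frequent classes are + + (444) and s vi (351); these are the parental (non-recombinant) types.
So the F1 carried + + on one chromosome and s vi on the other — the recessive alleles are on the same chromosome (cis / coupling).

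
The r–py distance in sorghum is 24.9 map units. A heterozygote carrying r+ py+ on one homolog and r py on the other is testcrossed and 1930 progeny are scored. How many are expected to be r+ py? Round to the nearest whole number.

A map distance of 24.9 map units corresponds to a recombination frequency of 0.249.
The F1 is r+ py+ / r py, so r+ py is a recombinant gamete class with expected frequency r/2 = 0.249/2 = 0.1245.
Expected number = 0.1245 × 1930 = 240.28 ≈ 240.

240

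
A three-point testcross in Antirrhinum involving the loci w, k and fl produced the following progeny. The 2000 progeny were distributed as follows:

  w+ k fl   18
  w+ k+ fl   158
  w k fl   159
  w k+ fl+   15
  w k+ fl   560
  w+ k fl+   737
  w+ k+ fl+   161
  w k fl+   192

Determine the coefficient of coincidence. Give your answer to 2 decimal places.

The two most frequent reciprocal classes, w+ k fl+ and w k+ fl, are the parental types, so the F1 was w+ k fl+ / w k+ fl.
The two rarest classes, w+ k fl and w k+ fl+, are the double crossovers. Comparing them with the parentals, only the fl allele has switched, so fl is the middle locus and the order is w – fl – k.
w–fl: (350 + 33)/2000 = 0.1915; fl–k: (320 + 33)/2000 = 0.1765.
Expected DCO frequency = 0.1915 × 0.1765 ≈ 0.03380; observed = 33/2000 ≈ 0.01650.
Coefficient of coincidence = 0.01650/0.03380 ≈ 0.49.

0.49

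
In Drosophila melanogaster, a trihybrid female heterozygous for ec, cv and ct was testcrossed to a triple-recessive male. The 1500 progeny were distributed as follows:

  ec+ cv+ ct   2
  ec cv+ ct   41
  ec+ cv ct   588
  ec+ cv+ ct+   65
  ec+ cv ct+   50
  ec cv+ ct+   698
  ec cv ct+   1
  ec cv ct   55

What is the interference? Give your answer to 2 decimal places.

0.61

The two most frequent reciprocal classes, ec cv+ ct+ and ec+ cv ct, are the parental types, so the F1 was ec cv+ ct+ / ec+ cv ct.
The two rarest classes, ec cv ct+ and ec+ cv+ ct, are the double crossovers. Comparing them with the parentals, only the cv allele has switched, so cv is the middle locus and the order is ct – cv – ec.
ct–cv: (91 + 3)/1500 = 0.0627; cv–ec: (120 + 3)/1500 = 0.0820.
Expected DCO frequency = 0.0627 × 0.0820 ≈ 0.00514; observed = 3/1500 ≈ 0.00200.
Coefficient of coincidence = 0.00200/0.00514 ≈ 0.39; interference = 1 − 0.39 = 0.61.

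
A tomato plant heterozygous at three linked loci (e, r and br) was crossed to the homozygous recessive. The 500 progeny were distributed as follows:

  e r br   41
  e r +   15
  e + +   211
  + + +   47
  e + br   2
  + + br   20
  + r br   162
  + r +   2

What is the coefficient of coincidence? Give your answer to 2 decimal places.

The two most frequent reciprocal classes, + r br and e + +, are the parental types, so the F1 was + r br / e + +.
The two rarest classes, + r + and e + br, are the double crossovers. Comparing them with the parentals, only the br allele has switched, so br is the middle locus and the order is e – br – r.
e–br: (88 + 4)/500 = 0.1840; br–r: (35 + 4)/500 = 0.0780.
Expected DCO frequency = 0.1840 × 0.0780 ≈ 0.01435; observed = 4/500 ≈ 0.00800.
Coefficient of coincidence = 0.00800/0.01435 ≈ 0.56.

0.56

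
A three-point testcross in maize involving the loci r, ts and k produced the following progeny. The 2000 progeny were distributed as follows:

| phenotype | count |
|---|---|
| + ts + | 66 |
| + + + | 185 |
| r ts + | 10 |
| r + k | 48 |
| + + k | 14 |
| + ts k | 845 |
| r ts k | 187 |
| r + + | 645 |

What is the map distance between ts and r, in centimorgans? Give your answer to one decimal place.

19.8 centimorgans

The two most frequent reciprocal classes, + ts k and r + +, are the parental types, so the F1 was + ts k / r + +.
The two rarest classes, + + k and r ts +, are the double crossovers. Comparing them with the parentals, only the ts allele has switched, so ts is the middle locus and the order is r – ts – k.
Crossovers in the r–ts interval produce the single-crossover classes r ts k and + + + (187 + 185 = 372) plus the double crossovers (24).
RF(r–ts) = (372 + 24) / 2000 = 396/2000 = 0.1980 → 19.8 centimorgans.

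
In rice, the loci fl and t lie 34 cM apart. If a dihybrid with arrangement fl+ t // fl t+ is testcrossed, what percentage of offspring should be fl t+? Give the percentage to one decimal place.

A map distance of 34 cM corresponds to a recombination frequency of 0.340.
The F1 is fl+ t / fl t+, so fl t+ is a parental gamete class with expected frequency (1 − r)/2 = 0.660/2 = 0.3300.
That is 0.3300 = 33.0% of the progeny.

33.0%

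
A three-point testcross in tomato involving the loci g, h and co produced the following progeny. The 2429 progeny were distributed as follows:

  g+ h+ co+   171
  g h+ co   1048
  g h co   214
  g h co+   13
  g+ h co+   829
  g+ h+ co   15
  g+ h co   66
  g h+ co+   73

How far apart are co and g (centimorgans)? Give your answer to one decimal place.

6.9 centimorgans

The two most frequent reciprocal classes, g h+ co and g+ h co+, are the parental types, so the F1 was g h+ co / g+ h co+.
The two rarest classes, g+ h+ co and g h co+, are the double crossovers. Comparing them with the parentals, only the g allele has switched, so g is the middle locus and the order is h – g – co.
Crossovers in the g–co interval produce the single-crossover classes g h+ co+ and g+ h co (73 + 66 = 139) plus the double crossovers (28).
RF(g–co) = (139 + 28) / 2429 = 167/2429 = 0.0688 → 6.9 centimorgans.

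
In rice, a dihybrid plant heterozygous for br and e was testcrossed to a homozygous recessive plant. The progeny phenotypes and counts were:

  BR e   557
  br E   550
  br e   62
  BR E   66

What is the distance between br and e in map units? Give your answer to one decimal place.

The two most frequent classes, BR e (557) and br E (550), are the parental types, so the F1 was BR e / br E.
The recombinant classes are BR E and br e: 66 + 62 = 128.
Recombination frequency = 128/1235 = 0.1036 ≈ 10.4%, i.e. 10.4 map units.

10.4 map units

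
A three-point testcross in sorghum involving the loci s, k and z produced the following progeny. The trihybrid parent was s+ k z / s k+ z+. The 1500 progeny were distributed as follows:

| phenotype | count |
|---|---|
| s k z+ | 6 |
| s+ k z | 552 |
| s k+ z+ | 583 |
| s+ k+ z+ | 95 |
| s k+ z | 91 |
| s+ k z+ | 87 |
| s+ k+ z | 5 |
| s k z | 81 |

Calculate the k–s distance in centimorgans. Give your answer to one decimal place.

12.5 centimorgans

The two rarest classes, s+ k+ z and s k z+, are the double crossovers. Comparing them with the parentals, only the k allele has switched, so k is the middle locus and the order is z – k – s.
Crossovers in the k–s interval produce the single-crossover classes s k z and s+ k+ z+ (81 + 95 = 176) plus the double crossovers (11).
RF(k–s) = (176 + 11) / 1500 = 187/1500 = 0.1247 → 12.5 centimorgans.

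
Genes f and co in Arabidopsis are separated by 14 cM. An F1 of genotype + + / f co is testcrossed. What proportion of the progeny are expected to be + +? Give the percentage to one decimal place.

43.0%

A map distance of 14 cM corresponds to a recombination frequency of 0.140.
The F1 is + + / f co, so + + is a parental gamete class with expected frequency (1 − r)/2 = 0.860/2 = 0.4300.
That is 0.4300 = 43.0% of the progeny.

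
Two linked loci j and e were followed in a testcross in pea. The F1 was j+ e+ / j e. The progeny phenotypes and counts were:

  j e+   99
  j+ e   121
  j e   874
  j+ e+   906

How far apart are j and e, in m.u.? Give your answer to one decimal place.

11.0 m.u.

The recombinant classes are j+ e and j e+: 121 + 99 = 220.
Recombination frequency = 220/2000 = 0.1100 ≈ 11.0%, i.e. 11.0 m.u.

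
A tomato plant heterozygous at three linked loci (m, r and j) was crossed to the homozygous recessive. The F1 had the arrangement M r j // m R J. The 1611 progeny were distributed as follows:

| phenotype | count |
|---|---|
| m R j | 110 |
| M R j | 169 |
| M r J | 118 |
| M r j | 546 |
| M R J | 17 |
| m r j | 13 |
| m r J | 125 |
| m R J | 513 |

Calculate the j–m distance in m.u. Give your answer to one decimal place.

16.0 m.u.

The two rarest classes, m r j and M R J, are the double crossovers. Comparing them with the parentals, only the m allele has switched, so m is the middle locus and the order is r – m – j.
Crossovers in the m–j interval produce the single-crossover classes M r J and m R j (118 + 110 = 228) plus the double crossovers (30).
RF(m–j) = (228 + 30) / 1611 = 258/1611 = 0.1601 → 16.0 m.u.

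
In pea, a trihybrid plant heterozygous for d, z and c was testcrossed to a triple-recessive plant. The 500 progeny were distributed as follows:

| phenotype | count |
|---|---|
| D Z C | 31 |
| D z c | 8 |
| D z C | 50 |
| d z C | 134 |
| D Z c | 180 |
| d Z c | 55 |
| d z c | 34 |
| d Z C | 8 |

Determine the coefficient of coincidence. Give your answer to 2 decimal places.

0.82

The two most frequent reciprocal classes, d z C and D Z c, are the parental types, so the F1 was d z C / D Z c.
The two rarest classes, d Z C and D z c, are the double crossovers. Comparing them with the parentals, only the z allele has switched, so z is the middle locus and the order is c – z – d.
c–z: (65 + 16)/500 = 0.1620; z–d: (105 + 16)/500 = 0.2420.
Expected DCO frequency = 0.1620 × 0.2420 ≈ 0.03920; observed = 16/500 ≈ 0.03200.
Coefficient of coincidence = 0.03200/0.03920 ≈ 0.82.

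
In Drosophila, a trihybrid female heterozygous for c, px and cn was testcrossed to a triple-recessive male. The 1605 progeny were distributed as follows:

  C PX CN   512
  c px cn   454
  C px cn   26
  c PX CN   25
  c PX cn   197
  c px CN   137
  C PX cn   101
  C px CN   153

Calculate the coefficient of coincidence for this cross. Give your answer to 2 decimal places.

0.71

The two most frequent reciprocal classes, c px cn and C PX CN, are the parental types, so the F1 was c px cn / C PX CN.
The two rarest classes, C px cn and c PX CN, are the double crossovers. Comparing them with the parentals, only the c allele has switched, so c is the middle locus and the order is cn – c – px.
cn–c: (238 + 51)/1605 = 0.1801; c–px: (350 + 51)/1605 = 0.2498.
Expected DCO frequency = 0.1801 × 0.2498 ≈ 0.04499; observed = 51/1605 ≈ 0.03178.
Coefficient of coincidence = 0.03178/0.04499 ≈ 0.71.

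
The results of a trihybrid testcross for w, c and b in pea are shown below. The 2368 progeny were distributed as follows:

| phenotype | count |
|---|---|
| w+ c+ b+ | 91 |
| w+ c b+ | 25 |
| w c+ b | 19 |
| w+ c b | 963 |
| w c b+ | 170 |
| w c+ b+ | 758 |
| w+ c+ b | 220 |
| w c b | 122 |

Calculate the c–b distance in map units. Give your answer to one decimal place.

18.3 map units

The two most frequent reciprocal classes, w c+ b+ and w+ c b, are the parental types, so the F1 was w c+ b+ / w+ c b.
The two rarest classes, w c+ b and w+ c b+, are the double crossovers. Comparing them with the parentals, only the b allele has switched, so b is the middle locus and the order is c – b – w.
Crossovers in the c–b interval produce the single-crossover classes w c b+ and w+ c+ b (170 + 220 = 390) plus the double crossovers (44).
RF(c–b) = (390 + 44) / 2368 = 434/2368 = 0.1833 → 18.3 map units.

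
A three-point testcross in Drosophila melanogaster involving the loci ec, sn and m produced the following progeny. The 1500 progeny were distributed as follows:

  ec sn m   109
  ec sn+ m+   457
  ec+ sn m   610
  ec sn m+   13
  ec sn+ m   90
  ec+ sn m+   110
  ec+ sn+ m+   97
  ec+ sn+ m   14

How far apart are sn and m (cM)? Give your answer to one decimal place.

15.1 cM

The two most frequent reciprocal classes, ec+ sn m and ec sn+ m+, are the parental types, so the F1 was ec+ sn m / ec sn+ m+.
The two rarest classes, ec+ sn+ m and ec sn m+, are the double crossovers. Comparing them with the parentals, only the sn allele has switched, so sn is the middle locus and the order is ec – sn – m.
Crossovers in the sn–m interval produce the single-crossover classes ec+ sn m+ and ec sn+ m (110 + 90 = 200) plus the double crossovers (27).
RF(sn–m) = (200 + 27) / 1500 = 227/1500 = 0.1513 → 15.1 cM.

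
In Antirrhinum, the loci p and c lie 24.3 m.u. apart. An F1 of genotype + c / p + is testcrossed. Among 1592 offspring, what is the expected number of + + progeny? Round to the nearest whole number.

193

A map distance of 24.3 m.u. corresponds to a recombination frequency of 0.243.
The F1 is + c / p +, so + + is a recombinant gamete class with expected frequency r/2 = 0.243/2 = 0.1215.
Expected number = 0.1215 × 1592 = 193.43 ≈ 193.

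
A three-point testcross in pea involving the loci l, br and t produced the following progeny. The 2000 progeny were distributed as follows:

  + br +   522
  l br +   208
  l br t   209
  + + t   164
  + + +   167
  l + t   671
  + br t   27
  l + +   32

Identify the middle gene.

The two most frequent reciprocal classes, + br + and l + t, are the parental types, so the F1 was + br + / l + t.
The two rarest classes, + br t and l + +, are the double crossovers. Comparing them with the parentals, only the t allele has switched, so t is the middle locus and the order is l – t – br.

t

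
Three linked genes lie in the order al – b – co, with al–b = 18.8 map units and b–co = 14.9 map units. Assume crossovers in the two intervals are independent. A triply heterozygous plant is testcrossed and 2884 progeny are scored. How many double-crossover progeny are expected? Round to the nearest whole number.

81

Map distances give recombination frequencies of 0.188 and 0.149 for the two intervals.
With no interference, expected double-crossover frequency = 0.188 × 0.149 = 0.02801.
Expected number = 0.02801 × 2884 = 80.79 ≈ 81.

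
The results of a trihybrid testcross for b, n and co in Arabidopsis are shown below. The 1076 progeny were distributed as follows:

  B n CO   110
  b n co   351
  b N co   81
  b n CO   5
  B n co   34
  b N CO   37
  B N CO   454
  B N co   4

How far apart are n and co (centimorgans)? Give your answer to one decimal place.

The two most frequent reciprocal classes, B N CO and b n co, are the parental types, so the F1 was B N CO / b n co.
The two rarest classes, B N co and b n CO, are the double crossovers. Comparing them with the parentals, only the co allele has switched, so co is the middle locus and the order is n – co – b.
Crossovers in the n–co interval produce the single-crossover classes B n CO and b N co (110 + 81 = 191) plus the double crossovers (9).
RF(n–co) = (191 + 9) / 1076 = 200/1076 = 0.1859 → 18.6 centimorgans.

18.6 centimorgans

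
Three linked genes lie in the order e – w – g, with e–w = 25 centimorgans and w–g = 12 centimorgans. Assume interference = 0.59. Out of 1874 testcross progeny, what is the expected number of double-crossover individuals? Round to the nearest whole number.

23

Map distances give recombination frequencies of 0.250 and 0.120 for the two intervals.
With interference 0.59 (so coincidence = 0.41), expected double-crossover frequency = 0.250 × 0.120 × 0.41 = 0.01230.
Expected number = 0.01230 × 1874 = 23.05 ≈ 23.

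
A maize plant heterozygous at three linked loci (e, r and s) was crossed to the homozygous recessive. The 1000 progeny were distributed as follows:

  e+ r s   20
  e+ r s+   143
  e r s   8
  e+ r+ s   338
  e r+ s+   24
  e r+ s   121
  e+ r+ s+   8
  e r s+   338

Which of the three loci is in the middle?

s

The two most frequent reciprocal classes, e+ r+ s and e r s+, are the parental types, so the F1 was e+ r+ s / e r s+.
The two rarest classes, e+ r+ s+ and e r s, are the double crossovers. Comparing them with the parentals, only the s allele has switched, so s is the middle locus and the order is r – s – e.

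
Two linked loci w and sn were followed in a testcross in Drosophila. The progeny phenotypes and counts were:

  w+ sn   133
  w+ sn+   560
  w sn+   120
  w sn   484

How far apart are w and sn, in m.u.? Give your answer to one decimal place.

The two most frequent classes, w+ sn+ (560) and w sn (484), are the parental types, so the F1 was w+ sn+ / w sn.
The recombinant classes are w+ sn and w sn+: 133 + 120 = 253.
Recombination frequency = 253/1297 = 0.1951 ≈ 19.5%, i.e. 19.5 m.u.

19.5 m.u.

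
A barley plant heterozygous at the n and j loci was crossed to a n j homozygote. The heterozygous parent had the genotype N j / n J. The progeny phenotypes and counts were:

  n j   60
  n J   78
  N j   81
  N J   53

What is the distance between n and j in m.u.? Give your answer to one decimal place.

The recombinant classes are N J and n j: 53 + 60 = 113.
Recombination frequency = 113/272 = 0.4154 ≈ 41.5%, i.e. 41.5 m.u.

41.5 m.u.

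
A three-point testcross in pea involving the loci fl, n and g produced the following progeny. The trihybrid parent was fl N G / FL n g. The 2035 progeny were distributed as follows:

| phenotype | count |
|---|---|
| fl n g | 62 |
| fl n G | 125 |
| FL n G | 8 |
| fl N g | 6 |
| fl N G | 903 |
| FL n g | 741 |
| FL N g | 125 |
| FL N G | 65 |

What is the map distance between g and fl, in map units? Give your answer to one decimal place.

The two rarest classes, fl N g and FL n G, are the double crossovers. Comparing them with the parentals, only the g allele has switched, so g is the middle locus and the order is fl – g – n.
Crossovers in the fl–g interval produce the single-crossover classes FL N G and fl n g (65 + 62 = 127) plus the double crossovers (14).
RF(fl–g) = (127 + 14) / 2035 = 141/2035 = 0.0693 → 6.9 map units.

6.9 map units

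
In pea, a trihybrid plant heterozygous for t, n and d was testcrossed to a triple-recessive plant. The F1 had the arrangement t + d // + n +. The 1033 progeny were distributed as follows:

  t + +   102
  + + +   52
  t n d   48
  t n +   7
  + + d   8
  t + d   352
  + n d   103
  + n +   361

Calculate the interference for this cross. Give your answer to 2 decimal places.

0.39

The two rarest classes, + + d and t n +, are the double crossovers. Comparing them with the parentals, only the t allele has switched, so t is the middle locus and the order is d – t – n.
d–t: (205 + 15)/1033 = 0.2130; t–n: (100 + 15)/1033 = 0.1113.
Expected DCO frequency = 0.2130 × 0.1113 ≈ 0.02371; observed = 15/1033 ≈ 0.01452.
Coefficient of coincidence = 0.01452/0.02371 ≈ 0.61; interference = 1 − 0.61 = 0.39.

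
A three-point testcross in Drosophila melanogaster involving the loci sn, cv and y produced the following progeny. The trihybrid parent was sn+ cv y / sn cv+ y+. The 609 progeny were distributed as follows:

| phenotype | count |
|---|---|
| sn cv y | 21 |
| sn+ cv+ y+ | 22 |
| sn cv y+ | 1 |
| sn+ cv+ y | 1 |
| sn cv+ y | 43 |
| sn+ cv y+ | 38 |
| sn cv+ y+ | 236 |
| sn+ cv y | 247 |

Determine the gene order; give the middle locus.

The two rarest classes, sn+ cv+ y and sn cv y+, are the double crossovers. Comparing them with the parentals, only the cv allele has switched, so cv is the middle locus and the order is y – cv – sn.

cv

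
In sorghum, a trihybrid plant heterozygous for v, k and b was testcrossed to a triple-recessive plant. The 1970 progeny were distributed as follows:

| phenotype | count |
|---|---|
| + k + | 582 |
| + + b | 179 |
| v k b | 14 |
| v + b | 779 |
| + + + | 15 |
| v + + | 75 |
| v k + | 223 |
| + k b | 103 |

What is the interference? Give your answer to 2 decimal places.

The two most frequent reciprocal classes, + k + and v + b, are the parental types, so the F1 was + k + / v + b.
The two rarest classes, + + + and v k b, are the double crossovers. Comparing them with the parentals, only the k allele has switched, so k is the middle locus and the order is b – k – v.
b–k: (178 + 29)/1970 = 0.1051; k–v: (402 + 29)/1970 = 0.2188.
Expected DCO frequency = 0.1051 × 0.2188 ≈ 0.02300; observed = 29/1970 ≈ 0.01472.
Coefficient of coincidence = 0.01472/0.02300 ≈ 0.64; interference = 1 − 0.64 = 0.36.

0.36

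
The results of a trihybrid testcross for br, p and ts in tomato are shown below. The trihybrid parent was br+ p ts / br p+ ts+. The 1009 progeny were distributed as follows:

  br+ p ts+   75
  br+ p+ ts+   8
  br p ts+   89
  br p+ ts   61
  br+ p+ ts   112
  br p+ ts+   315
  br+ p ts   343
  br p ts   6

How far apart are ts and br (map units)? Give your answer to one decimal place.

14.9 map units

The two rarest classes, br p ts and br+ p+ ts+, are the double crossovers. Comparing them with the parentals, only the br allele has switched, so br is the middle locus and the order is p – br – ts.
Crossovers in the br–ts interval produce the single-crossover classes br+ p ts+ and br p+ ts (75 + 61 = 136) plus the double crossovers (14).
RF(br–ts) = (136 + 14) / 1009 = 150/1009 = 0.1487 → 14.9 map units.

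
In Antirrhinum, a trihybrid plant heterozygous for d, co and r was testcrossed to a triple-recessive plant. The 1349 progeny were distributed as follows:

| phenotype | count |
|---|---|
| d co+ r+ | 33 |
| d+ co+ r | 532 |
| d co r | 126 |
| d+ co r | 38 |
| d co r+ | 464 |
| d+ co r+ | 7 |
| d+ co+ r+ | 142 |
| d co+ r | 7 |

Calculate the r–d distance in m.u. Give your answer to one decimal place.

20.9 m.u.

The two most frequent reciprocal classes, d+ co+ r and d co r+, are the parental types, so the F1 was d+ co+ r / d co r+.
The two rarest classes, d co+ r and d+ co r+, are the double crossovers. Comparing them with the parentals, only the d allele has switched, so d is the middle locus and the order is r – d – co.
Crossovers in the r–d interval produce the single-crossover classes d+ co+ r+ and d co r (142 + 126 = 268) plus the double crossovers (14).
RF(r–d) = (268 + 14) / 1349 = 282/1349 = 0.2090 → 20.9 m.u.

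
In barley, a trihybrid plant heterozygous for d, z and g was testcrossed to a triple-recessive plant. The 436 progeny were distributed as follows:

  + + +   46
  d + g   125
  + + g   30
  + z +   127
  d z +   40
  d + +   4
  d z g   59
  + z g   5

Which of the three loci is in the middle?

g

The two most frequent reciprocal classes, d + g and + z +, are the parental types, so the F1 was d + g / + z +.
The two rarest classes, d + + and + z g, are the double crossovers. Comparing them with the parentals, only the g allele has switched, so g is the middle locus and the order is d – g – z.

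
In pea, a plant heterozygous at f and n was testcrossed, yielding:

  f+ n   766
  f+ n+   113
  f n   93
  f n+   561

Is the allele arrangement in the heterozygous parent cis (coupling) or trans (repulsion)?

trans

The two most frequent classes are f+ n (766) and f n+ (561); these are the parental (non-recombinant) types.
So the F1 carried f+ n on one chromosome and f n+ on the other — the recessive alleles are on opposite chromosomes (trans / repulsion).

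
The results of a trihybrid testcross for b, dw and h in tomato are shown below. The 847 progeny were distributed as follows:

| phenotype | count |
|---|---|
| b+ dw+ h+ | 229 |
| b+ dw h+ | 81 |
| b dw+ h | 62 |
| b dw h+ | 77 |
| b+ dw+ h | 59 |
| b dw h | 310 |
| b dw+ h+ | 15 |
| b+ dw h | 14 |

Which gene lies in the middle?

The two most frequent reciprocal classes, b dw h and b+ dw+ h+, are the parental types, so the F1 was b dw h / b+ dw+ h+.
The two rarest classes, b+ dw h and b dw+ h+, are the double crossovers. Comparing them with the parentals, only the b allele has switched, so b is the middle locus and the order is dw – b – h.

b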